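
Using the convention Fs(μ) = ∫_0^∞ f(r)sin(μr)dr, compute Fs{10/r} 5*pi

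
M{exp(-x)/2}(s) gamma(s)/2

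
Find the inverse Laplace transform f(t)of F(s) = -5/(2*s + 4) -5*exp(-2*t)/2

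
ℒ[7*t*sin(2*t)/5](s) 28*s/(5*(s^2 + 4)^2)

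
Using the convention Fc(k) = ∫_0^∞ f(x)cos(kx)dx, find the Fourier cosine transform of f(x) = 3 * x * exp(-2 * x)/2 3 * (4 - k^2)/(2 * (k^2 + 4)^2)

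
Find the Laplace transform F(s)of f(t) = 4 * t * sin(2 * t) 16 * s/(s^2 + 4)^2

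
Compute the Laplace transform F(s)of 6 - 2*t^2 6/s - 4/s^3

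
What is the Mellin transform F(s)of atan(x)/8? -pi * sec(pi * s/2)/(16 * s)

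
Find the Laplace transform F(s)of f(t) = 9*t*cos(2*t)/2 9*(s^2 - 4)/(2*(s^2 + 4)^2)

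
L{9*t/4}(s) 9/(4*s^2) 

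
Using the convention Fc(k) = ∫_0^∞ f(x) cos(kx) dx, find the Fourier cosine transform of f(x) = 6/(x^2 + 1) 3*pi*exp(-k) 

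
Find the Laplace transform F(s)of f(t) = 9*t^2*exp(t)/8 9/(4*(s - 1)^3)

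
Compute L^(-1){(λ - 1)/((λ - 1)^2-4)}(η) exp(η) * cosh(2 * η)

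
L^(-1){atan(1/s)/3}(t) sin(t)/(3 * t)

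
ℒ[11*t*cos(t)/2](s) 11*(s^2 - 1)/(2*(s^2+1)^2)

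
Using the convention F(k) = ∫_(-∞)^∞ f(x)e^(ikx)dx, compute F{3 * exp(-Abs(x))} 6/(k^2 + 1)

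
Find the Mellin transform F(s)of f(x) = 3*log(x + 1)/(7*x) -3*pi*csc(pi*s)/(7*s - 7)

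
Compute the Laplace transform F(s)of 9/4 9/(4*s)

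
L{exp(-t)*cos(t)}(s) (s+1)/((s+1)^2+1)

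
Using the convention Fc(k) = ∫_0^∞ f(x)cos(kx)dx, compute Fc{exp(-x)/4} 1/(4*(k^2 + 1))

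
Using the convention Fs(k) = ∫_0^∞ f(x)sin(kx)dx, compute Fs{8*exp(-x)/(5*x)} 8*atan(k)/5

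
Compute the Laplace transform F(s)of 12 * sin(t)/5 12/(5 * (s^2 + 1))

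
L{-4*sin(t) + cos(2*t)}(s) s/(s^2 + 4) - 4/(s^2 + 1)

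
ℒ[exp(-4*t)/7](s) 1/(7*(s + 4))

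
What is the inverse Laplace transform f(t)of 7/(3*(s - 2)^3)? 7*t^2*exp(2*t)/6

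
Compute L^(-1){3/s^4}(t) t^3/2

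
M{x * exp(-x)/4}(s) gamma(s + 1)/4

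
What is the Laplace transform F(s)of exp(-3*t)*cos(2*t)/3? (s + 3)/(3*((s + 3)^2 + 4))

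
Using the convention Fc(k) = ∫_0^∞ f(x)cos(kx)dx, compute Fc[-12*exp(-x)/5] -12/(5*k^2 + 5)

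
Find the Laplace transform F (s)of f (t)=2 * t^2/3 4/ (3 * s^3)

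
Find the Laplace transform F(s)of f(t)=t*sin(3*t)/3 2*s/(s^2 + 9)^2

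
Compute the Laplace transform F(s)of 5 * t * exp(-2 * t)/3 5/(3 * (s + 2)^2)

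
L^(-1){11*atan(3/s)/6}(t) 11*sin(3*t)/(6*t)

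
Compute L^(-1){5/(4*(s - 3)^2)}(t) 5*t*exp(3*t)/4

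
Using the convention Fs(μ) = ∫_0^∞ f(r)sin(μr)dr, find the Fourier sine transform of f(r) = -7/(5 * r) -7 * pi/10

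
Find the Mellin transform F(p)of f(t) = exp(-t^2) gamma(p/2)/2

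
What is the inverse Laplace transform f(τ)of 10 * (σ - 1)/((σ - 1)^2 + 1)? 10 * exp(τ) * cos(τ)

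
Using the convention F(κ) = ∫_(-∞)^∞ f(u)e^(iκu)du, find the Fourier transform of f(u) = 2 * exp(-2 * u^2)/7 sqrt(2) * sqrt(pi) * exp(-κ^2/8)/7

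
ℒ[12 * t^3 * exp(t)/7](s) 72/(7 * (s - 1)^4)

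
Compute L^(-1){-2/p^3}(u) -u^2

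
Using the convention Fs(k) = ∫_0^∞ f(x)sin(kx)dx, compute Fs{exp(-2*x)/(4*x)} atan(k/2)/4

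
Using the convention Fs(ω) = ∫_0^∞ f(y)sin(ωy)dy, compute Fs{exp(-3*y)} ω/(ω^2 + 9)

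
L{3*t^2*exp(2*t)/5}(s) 6/(5*(s - 2)^3)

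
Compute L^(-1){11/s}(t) 11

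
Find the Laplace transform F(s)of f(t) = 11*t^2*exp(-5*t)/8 11/(4*(s + 5)^3)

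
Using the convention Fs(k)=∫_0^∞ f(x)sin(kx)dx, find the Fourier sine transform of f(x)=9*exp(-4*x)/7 9*k/(7*(k^2 + 16))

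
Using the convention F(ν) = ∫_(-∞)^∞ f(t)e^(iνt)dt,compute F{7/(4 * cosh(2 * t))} 7 * pi/(8 * cosh(pi * ν/4))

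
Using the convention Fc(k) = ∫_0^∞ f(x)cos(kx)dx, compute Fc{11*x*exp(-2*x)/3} 11*(4 - k^2)/(3*(k^2+4)^2)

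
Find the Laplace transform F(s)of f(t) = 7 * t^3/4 21/(2 * s^4)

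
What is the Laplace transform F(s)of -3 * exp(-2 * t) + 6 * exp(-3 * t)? 6/(s + 3) - 3/(s + 2)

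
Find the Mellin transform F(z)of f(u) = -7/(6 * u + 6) -7 * pi * csc(pi * z)/6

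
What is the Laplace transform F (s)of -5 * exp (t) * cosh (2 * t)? 5 * (1 - s)/ ( (s - 1)^2 - 4)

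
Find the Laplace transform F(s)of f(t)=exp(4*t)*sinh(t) 1/((s - 4)^2 - 1)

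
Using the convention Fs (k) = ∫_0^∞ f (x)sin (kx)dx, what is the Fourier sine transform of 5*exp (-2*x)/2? 5*k/ (2*(k^2 + 4))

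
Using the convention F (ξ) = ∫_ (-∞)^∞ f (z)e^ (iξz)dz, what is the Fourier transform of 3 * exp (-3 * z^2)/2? sqrt (3) * sqrt (pi) * exp (-ξ^2/12)/2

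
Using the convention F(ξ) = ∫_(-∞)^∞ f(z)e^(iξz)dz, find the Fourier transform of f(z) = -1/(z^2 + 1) -pi * exp(-Abs(ξ))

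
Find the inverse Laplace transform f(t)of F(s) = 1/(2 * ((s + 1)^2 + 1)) exp(-t) * sin(t)/2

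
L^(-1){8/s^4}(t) 4*t^3/3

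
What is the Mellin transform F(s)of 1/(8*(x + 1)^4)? gamma(s)*gamma(4 - s)/48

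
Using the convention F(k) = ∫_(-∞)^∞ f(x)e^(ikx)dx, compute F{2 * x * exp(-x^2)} I * sqrt(pi) * k * exp(-k^2/4)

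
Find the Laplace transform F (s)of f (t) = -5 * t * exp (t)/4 -5/ (4 * (s - 1)^2)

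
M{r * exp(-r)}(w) gamma(w + 1)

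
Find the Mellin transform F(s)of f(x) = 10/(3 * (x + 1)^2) -10 * pi * (s - 1)/(3 * sin(pi * s))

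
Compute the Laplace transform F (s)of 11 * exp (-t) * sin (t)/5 11/ (5 * ( (s + 1)^2 + 1))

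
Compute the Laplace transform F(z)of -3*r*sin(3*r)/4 -9*z/(2*(z^2 + 9)^2)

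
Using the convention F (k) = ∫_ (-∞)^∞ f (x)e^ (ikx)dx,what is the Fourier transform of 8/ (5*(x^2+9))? 8*pi*exp (-3*Abs (k))/15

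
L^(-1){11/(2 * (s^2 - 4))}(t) 11 * sinh(2 * t)/4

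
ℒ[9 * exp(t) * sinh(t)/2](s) 9/(2 * s * (s - 2))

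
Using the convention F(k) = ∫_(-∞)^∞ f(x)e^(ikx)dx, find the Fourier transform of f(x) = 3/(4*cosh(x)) 3*pi/(4*cosh(pi*k/2))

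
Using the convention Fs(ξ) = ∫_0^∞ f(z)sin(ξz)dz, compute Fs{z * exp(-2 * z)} 4 * ξ/(ξ^2 + 4)^2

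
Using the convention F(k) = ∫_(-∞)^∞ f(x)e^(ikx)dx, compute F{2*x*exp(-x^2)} I*sqrt(pi)*k*exp(-k^2/4)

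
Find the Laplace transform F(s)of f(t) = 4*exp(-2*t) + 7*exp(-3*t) 7/(s + 3) + 4/(s + 2)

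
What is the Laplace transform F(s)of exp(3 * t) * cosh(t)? (s - 3)/((s - 3)^2 - 1)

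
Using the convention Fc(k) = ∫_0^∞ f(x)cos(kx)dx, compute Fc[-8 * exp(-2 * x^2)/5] -2 * sqrt(2) * sqrt(pi) * exp(-k^2/8)/5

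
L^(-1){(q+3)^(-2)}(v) v*exp(-3*v)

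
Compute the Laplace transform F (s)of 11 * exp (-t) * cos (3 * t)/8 11 * (s + 1)/ (8 * ( (s + 1)^2 + 9))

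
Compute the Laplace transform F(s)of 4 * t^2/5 8/(5 * s^3)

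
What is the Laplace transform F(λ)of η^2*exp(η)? 2/(λ - 1)^3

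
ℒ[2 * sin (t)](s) 2/ (s^2 + 1)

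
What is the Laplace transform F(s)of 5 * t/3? 5/(3 * s^2)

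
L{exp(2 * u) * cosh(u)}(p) (p - 2)/((p - 2)^2 - 1)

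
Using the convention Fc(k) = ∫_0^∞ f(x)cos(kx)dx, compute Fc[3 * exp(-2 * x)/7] 6/(7 * (k^2 + 4))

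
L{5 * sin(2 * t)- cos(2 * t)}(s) 10/(s^2 + 4)- s/(s^2 + 4)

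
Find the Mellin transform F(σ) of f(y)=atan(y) -pi * sec(pi * σ/2) /(2 * σ) 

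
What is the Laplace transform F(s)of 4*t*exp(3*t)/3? 4/(3*(s - 3)^2)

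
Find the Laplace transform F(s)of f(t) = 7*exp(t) 7/(s - 1)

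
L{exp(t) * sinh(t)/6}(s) 1/(6 * s * (s - 2))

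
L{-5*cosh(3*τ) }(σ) -5*σ/(σ^2 - 9) 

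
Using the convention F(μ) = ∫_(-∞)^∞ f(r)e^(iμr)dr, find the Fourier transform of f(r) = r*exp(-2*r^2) sqrt(2)*I*sqrt(pi)*μ*exp(-μ^2/8)/8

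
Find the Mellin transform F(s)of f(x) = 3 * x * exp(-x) 3 * gamma(s + 1)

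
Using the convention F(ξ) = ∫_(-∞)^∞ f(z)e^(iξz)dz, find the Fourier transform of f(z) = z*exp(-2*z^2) sqrt(2)*I*sqrt(pi)*ξ*exp(-ξ^2/8)/8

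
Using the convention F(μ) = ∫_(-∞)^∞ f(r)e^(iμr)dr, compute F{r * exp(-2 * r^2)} sqrt(2) * I * sqrt(pi) * μ * exp(-μ^2/8)/8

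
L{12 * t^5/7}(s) 1440/(7 * s^6)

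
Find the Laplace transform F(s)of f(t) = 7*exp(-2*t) 7/(s + 2)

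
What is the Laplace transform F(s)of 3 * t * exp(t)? 3/(s - 1)^2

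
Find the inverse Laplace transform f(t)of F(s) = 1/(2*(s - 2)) exp(2*t)/2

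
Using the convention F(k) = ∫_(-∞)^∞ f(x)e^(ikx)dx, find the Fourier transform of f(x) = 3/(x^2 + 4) 3*pi*exp(-2*Abs(k))/2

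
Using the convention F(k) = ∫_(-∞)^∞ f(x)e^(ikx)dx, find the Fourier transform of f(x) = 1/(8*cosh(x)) pi/(8*cosh(pi*k/2))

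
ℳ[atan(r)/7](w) -pi*sec(pi*w/2)/(14*w)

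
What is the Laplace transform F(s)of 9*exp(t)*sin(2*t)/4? 9/(2*((s - 1)^2 + 4))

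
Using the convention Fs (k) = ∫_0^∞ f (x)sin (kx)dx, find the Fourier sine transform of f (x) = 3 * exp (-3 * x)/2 3 * k/ (2 * (k^2 + 9))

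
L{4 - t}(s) 4/s - 1/s^2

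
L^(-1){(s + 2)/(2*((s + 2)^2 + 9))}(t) exp(-2*t)*cos(3*t)/2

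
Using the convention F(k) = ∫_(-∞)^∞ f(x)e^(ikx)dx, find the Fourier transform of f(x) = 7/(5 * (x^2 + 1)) 7 * pi * exp(-Abs(k))/5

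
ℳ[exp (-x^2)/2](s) gamma (s/2)/4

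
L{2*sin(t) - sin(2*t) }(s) 2/(s^2 + 1) - 2/(s^2 + 4) 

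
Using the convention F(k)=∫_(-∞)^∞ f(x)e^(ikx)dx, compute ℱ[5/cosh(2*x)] 5*pi/(2*cosh(pi*k/4))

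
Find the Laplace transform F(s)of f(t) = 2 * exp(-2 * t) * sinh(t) 2/((s + 2)^2-1)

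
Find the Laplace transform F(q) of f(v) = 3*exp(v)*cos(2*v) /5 3*(q - 1) /(5*((q - 1) ^2+4) ) 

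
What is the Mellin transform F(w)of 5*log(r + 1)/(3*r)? -5*pi*csc(pi*w)/(3*w - 3)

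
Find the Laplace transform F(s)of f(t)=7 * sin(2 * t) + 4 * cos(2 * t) 14/(s^2 + 4) + 4 * s/(s^2 + 4)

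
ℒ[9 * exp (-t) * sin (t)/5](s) 9/ (5 * ( (s + 1)^2 + 1))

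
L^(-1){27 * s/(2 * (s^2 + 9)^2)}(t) 9 * t * sin(3 * t)/4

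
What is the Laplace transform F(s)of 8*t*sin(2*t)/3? 32*s/(3*(s^2 + 4)^2)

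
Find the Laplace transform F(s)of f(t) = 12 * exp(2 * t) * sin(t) 12/((s - 2)^2+1)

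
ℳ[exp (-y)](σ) gamma (σ)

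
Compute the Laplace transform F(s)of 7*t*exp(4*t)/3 7/(3*(s - 4)^2)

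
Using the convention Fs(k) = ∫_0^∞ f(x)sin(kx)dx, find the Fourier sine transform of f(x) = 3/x 3*pi/2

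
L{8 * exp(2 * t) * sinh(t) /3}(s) 8/(3 * ((s - 2) ^2 - 1) ) 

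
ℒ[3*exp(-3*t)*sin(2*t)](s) 6/((s + 3)^2 + 4)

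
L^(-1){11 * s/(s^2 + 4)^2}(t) 11 * t * sin(2 * t)/4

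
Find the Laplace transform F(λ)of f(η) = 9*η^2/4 9/(2*λ^3)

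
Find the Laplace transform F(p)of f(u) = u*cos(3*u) (p^2 - 9)/(p^2 + 9)^2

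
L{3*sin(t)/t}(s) 3*atan(1/s)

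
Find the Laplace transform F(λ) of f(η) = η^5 120/λ^6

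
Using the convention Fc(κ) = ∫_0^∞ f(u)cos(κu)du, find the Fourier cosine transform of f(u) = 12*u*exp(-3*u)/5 12*(9 - κ^2)/(5*(κ^2+9)^2)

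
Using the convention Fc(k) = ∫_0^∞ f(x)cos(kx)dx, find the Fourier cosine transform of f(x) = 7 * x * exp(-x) 7 * (1 - k^2)/(k^2 + 1)^2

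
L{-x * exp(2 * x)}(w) -1/(w - 2)^2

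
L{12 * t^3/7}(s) 72/(7 * s^4)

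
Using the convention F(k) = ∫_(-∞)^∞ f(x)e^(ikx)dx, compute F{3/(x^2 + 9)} pi*exp(-3*Abs(k))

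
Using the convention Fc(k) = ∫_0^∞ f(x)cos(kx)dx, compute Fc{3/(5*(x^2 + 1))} 3*pi*exp(-k)/10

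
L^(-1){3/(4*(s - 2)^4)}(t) t^3*exp(2*t)/8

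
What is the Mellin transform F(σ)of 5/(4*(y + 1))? 5*pi*csc(pi*σ)/4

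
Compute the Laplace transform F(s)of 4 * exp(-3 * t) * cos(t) 4 * (s+3)/((s+3)^2+1)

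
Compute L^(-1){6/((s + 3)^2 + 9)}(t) 2*exp(-3*t)*sin(3*t)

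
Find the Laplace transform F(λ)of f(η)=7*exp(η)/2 7/(2*(λ - 1))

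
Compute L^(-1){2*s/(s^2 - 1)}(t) 2*cosh(t)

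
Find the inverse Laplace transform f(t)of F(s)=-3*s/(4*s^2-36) -3*cosh(3*t)/4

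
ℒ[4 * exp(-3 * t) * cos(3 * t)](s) 4 * (s + 3)/((s + 3)^2 + 9)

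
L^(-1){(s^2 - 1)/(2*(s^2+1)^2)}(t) t*cos(t)/2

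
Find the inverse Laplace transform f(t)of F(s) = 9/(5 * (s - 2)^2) 9 * t * exp(2 * t)/5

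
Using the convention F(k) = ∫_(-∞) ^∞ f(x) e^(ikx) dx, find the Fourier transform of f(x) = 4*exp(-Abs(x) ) 8/(k^2 + 1) 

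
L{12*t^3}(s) 72/s^4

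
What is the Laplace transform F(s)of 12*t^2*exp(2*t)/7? 24/(7*(s - 2)^3)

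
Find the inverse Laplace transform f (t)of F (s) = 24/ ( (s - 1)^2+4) 12 * exp (t) * sin (2 * t)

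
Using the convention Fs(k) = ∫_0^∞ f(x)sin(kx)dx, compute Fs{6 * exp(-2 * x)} 6 * k/(k^2 + 4)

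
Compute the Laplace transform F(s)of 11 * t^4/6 44/s^5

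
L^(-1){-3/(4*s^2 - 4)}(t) -3*sinh(t)/4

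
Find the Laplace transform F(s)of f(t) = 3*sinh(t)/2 3/(2*(s^2 - 1))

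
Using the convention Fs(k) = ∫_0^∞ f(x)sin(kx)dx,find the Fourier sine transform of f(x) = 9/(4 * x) 9 * pi/8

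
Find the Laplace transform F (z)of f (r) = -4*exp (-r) -4/ (z + 1)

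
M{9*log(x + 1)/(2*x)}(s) -9*pi*csc(pi*s)/(2*s - 2)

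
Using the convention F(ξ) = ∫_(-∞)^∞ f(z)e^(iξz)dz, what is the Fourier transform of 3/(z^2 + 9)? pi * exp(-3 * Abs(ξ))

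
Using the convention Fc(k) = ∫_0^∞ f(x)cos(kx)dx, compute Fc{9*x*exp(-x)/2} 9*(1 - k^2)/(2*(k^2 + 1)^2)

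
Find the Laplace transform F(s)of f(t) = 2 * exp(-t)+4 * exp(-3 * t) 4/(s+3)+2/(s+1)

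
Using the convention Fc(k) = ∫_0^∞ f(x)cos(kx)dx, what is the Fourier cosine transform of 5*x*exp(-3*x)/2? 5*(9 - k^2)/(2*(k^2 + 9)^2)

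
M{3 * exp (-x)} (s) 3 * gamma (s)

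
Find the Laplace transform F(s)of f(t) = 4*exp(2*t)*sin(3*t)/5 12/(5*((s - 2)^2 + 9))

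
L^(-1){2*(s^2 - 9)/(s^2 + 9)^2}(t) 2*t*cos(3*t)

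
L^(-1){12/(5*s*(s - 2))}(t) 12*exp(t)*sinh(t)/5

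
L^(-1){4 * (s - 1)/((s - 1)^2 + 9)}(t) 4 * exp(t) * cos(3 * t)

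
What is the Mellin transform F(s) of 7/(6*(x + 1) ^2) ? -7*pi*(s - 1) /(6*sin(pi*s) ) 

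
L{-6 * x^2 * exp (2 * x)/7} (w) -12/ (7 * (w - 2)^3)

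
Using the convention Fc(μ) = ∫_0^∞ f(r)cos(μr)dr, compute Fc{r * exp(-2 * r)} (4 - μ^2)/(μ^2 + 4)^2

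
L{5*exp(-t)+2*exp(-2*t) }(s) 2/(s+2)+5/(s+1) 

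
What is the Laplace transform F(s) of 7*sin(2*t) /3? 14/(3*(s^2+4) ) 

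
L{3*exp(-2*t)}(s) 3/(s + 2)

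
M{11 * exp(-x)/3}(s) 11 * gamma(s)/3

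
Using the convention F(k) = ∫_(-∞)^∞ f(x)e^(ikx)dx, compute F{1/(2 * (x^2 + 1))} pi * exp(-Abs(k))/2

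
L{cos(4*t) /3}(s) s/(3*(s^2+16) ) 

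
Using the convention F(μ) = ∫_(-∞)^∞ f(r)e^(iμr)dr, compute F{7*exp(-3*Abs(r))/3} 14/(μ^2 + 9)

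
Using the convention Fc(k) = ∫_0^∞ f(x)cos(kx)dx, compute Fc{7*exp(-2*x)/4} 7/(2*(k^2 + 4))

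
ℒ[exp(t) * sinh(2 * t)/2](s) 1/((s - 1)^2 - 4)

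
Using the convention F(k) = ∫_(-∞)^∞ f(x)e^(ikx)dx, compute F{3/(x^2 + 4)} 3*pi*exp(-2*Abs(k))/2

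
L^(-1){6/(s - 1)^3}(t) 3 * t^2 * exp(t)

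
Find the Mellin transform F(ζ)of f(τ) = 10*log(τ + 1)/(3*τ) -10*pi*csc(pi*ζ)/(3*ζ - 3)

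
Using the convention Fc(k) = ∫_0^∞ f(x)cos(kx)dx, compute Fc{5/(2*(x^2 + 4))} 5*pi*exp(-2*k)/8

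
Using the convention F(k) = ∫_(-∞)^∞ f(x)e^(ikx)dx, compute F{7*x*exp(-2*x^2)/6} 7*sqrt(2)*I*sqrt(pi)*k*exp(-k^2/8)/48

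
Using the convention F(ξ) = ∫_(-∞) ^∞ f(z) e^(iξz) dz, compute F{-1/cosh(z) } -pi/cosh(pi*ξ/2) 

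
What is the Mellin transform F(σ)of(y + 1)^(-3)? pi*(σ - 2)*(σ - 1)/(2*sin(pi*σ))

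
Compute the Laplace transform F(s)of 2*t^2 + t 4/s^3 + s^(-2)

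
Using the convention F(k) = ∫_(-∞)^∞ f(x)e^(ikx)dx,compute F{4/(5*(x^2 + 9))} 4*pi*exp(-3*Abs(k))/15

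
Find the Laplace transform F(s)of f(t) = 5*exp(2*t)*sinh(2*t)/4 5/(2*s*(s - 4))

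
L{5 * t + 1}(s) 1/s + 5/s^2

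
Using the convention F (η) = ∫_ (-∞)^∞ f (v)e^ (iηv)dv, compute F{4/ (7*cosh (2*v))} 2*pi/ (7*cosh (pi*η/4))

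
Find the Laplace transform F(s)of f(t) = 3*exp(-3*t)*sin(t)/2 3/(2*((s + 3)^2 + 1))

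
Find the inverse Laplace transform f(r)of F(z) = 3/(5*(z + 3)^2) 3*r*exp(-3*r)/5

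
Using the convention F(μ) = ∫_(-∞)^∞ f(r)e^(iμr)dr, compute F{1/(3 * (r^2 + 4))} pi * exp(-2 * Abs(μ))/6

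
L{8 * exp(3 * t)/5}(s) 8/(5 * (s - 3))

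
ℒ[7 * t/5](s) 7/(5 * s^2)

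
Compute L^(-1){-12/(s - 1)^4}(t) -2 * t^3 * exp(t)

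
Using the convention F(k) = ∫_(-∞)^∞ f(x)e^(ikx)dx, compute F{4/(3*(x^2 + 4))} 2*pi*exp(-2*Abs(k))/3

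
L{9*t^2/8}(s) 9/(4*s^3)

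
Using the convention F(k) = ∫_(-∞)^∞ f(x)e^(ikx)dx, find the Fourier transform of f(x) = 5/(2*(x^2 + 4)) 5*pi*exp(-2*Abs(k))/4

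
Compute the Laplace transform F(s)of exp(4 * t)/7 1/(7 * (s - 4))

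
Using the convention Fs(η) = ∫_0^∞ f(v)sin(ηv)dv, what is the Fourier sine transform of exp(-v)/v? atan(η)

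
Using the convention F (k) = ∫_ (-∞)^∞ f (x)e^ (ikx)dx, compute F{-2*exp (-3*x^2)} -2*sqrt (3)*sqrt (pi)*exp (-k^2/12)/3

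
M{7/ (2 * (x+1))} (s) 7 * pi * csc (pi * s)/2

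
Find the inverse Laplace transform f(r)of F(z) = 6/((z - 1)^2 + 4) 3*exp(r)*sin(2*r)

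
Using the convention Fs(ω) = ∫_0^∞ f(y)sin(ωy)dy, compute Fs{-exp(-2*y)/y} -atan(ω/2)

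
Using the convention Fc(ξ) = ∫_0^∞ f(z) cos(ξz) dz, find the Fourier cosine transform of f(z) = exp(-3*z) 3/(ξ^2 + 9) 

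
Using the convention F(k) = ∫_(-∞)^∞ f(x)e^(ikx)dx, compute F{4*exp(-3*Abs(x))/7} 24/(7*(k^2 + 9))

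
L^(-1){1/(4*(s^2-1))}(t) sinh(t)/4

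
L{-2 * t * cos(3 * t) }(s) 2 * (9 - s^2) /(s^2 + 9) ^2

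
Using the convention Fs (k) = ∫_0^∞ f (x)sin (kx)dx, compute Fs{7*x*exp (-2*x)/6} 14*k/ (3*(k^2 + 4)^2)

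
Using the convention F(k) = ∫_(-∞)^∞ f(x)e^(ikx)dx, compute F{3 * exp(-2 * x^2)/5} 3 * sqrt(2) * sqrt(pi) * exp(-k^2/8)/10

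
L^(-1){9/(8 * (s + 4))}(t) 9 * exp(-4 * t)/8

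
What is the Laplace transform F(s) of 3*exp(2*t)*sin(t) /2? 3/(2*((s - 2) ^2 + 1) ) 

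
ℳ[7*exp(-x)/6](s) 7*gamma(s)/6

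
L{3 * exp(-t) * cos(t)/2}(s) 3 * (s + 1)/(2 * ((s + 1)^2 + 1))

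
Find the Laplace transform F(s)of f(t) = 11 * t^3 66/s^4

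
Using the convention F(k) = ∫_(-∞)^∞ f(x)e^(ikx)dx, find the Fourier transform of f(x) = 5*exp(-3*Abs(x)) 30/(k^2+9)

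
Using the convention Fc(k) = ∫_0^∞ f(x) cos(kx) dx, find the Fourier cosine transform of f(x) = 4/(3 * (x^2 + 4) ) pi * exp(-2 * k) /3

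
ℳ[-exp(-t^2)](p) -gamma(p/2)/2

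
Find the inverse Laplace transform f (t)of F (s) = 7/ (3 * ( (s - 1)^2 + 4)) 7 * exp (t) * sin (2 * t)/6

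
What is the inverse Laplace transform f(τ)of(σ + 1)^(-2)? τ*exp(-τ)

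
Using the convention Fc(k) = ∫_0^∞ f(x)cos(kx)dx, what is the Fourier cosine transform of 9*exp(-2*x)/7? 18/(7*(k^2 + 4))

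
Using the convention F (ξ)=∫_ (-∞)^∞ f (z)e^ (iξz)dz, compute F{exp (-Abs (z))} 2/ (ξ^2 + 1)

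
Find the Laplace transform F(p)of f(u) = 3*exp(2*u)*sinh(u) 3/((p - 2)^2-1)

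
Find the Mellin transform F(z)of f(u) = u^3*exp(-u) gamma(z + 3)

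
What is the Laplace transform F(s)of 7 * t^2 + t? 14/s^3 + s^(-2)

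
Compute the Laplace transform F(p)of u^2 2/p^3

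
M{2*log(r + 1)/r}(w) -2*pi*csc(pi*w)/(w - 1)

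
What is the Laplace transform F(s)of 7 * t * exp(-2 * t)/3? 7/(3 * (s + 2)^2)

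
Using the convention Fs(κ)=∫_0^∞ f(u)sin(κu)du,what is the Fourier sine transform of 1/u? pi/2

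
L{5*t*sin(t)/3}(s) 10*s/(3*(s^2 + 1)^2)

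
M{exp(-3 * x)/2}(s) gamma(s)/(2 * 3^s)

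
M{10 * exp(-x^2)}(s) 5 * gamma(s/2)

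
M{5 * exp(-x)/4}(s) 5 * gamma(s)/4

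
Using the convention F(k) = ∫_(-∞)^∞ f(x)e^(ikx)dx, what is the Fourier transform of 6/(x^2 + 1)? 6*pi*exp(-Abs(k))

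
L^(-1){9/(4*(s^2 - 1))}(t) 9*sinh(t)/4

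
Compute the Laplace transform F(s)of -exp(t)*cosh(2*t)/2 (1 - s)/(2*((s - 1)^2-4))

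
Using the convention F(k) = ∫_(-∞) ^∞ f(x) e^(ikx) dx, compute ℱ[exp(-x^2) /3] sqrt(pi) * exp(-k^2/4) /3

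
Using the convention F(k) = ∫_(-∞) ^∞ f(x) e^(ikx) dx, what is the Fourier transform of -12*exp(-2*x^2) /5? -6*sqrt(2)*sqrt(pi)*exp(-k^2/8) /5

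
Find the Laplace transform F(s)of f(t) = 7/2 7/(2 * s)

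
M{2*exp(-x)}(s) 2*gamma(s)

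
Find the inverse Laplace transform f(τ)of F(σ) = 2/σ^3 τ^2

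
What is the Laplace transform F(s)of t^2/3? 2/(3 * s^3)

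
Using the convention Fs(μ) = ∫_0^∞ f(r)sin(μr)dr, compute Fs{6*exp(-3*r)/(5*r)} 6*atan(μ/3)/5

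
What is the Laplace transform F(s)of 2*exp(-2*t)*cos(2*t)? 2*(s + 2)/((s + 2)^2 + 4)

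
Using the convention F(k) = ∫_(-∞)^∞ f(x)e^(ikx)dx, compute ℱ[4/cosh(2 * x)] 2 * pi/cosh(pi * k/4)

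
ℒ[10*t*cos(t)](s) 10*(s^2 - 1)/(s^2+1)^2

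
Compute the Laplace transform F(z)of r z^(-2)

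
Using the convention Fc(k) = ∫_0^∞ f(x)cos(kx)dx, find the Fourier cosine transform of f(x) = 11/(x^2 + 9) 11*pi*exp(-3*k)/6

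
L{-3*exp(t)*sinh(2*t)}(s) -6/((s - 1)^2-4)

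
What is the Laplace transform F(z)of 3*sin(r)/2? 3/(2*(z^2 + 1))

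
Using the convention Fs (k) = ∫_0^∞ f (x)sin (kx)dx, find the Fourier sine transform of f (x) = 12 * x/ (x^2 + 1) 6 * pi * exp (-k)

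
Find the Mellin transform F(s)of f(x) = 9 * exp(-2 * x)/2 9 * gamma(s)/(2 * 2^s)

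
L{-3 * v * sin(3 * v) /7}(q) -18 * q/(7 * (q^2 + 9) ^2) 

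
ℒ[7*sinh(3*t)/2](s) 21/(2*(s^2 - 9))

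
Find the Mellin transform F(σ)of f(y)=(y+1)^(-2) (-pi*σ+pi)/sin(pi*σ)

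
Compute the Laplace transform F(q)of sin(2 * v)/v atan(2/q)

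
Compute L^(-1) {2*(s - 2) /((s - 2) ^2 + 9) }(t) 2*exp(2*t)*cos(3*t) 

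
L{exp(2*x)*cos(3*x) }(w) (w - 2) /((w - 2) ^2 + 9) 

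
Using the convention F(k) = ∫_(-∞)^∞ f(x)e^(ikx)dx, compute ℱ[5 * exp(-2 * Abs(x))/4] 5/(k^2 + 4)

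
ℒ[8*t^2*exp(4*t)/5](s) 16/(5*(s - 4)^3)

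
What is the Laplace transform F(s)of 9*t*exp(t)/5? 9/(5*(s - 1)^2)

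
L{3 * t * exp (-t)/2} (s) 3/ (2 * (s + 1)^2)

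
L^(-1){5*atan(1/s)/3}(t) 5*sin(t)/(3*t)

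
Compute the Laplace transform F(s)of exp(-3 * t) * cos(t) (s + 3)/((s + 3)^2 + 1)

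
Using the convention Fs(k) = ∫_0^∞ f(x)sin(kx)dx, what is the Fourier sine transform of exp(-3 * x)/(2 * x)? atan(k/3)/2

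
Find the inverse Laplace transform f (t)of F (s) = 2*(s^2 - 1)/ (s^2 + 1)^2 2*t*cos (t)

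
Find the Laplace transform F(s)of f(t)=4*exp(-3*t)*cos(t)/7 4*(s + 3)/(7*((s + 3)^2 + 1))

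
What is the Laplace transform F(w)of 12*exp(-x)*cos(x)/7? 12*(w+1)/(7*((w+1)^2+1))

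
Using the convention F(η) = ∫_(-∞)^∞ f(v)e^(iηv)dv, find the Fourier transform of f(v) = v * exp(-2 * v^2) sqrt(2) * I * sqrt(pi) * η * exp(-η^2/8)/8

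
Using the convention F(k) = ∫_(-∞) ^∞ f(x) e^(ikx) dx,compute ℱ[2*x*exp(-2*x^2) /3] sqrt(2)*I*sqrt(pi)*k*exp(-k^2/8) /12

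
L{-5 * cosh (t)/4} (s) -5 * s/ (4 * s^2 - 4)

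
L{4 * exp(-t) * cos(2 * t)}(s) 4 * (s + 1)/((s + 1)^2 + 4)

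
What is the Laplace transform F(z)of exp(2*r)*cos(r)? (z - 2)/((z - 2)^2 + 1)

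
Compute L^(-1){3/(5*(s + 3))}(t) 3*exp(-3*t)/5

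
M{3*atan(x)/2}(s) -3*pi*sec(pi*s/2)/(4*s)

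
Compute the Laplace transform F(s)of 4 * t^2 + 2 8/s^3 + 2/s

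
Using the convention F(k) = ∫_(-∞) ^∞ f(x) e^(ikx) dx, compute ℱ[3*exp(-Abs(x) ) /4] 3/(2*(k^2 + 1) ) 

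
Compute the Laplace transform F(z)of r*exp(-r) (z + 1)^(-2)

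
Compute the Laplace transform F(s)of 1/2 1/(2*s)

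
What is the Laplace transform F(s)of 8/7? 8/(7 * s)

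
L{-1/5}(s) -1/(5*s) 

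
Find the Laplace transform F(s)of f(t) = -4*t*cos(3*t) 4*(9 - s^2)/(s^2 + 9)^2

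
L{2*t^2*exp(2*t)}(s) 4/(s - 2)^3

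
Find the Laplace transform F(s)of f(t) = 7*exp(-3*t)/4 7/(4*(s + 3))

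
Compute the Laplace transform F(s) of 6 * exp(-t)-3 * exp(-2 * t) 6/(s+1)-3/(s+2) 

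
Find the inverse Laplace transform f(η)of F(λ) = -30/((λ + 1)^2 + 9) -10 * exp(-η) * sin(3 * η)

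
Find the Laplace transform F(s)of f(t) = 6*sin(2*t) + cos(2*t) 12/(s^2 + 4) + s/(s^2 + 4)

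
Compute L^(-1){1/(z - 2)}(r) exp(2 * r)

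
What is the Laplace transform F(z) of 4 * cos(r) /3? 4 * z/(3 * (z^2 + 1) ) 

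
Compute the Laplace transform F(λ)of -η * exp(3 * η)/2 -1/(2 * (λ - 3)^2)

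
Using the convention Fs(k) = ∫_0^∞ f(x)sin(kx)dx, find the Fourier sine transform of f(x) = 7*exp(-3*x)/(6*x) 7*atan(k/3)/6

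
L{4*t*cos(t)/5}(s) 4*(s^2 - 1)/(5*(s^2 + 1)^2)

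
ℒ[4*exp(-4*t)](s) 4/(s + 4)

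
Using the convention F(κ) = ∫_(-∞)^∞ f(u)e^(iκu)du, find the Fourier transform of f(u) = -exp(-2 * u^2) -sqrt(2) * sqrt(pi) * exp(-κ^2/8)/2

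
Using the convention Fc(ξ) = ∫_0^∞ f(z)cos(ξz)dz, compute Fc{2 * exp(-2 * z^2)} sqrt(2) * sqrt(pi) * exp(-ξ^2/8)/2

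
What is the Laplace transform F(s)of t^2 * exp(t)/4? 1/(2 * (s - 1)^3)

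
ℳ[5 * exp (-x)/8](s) 5 * gamma (s)/8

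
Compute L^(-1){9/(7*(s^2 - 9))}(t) 3*sinh(3*t)/7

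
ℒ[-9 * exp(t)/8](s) -9/(8 * s - 8)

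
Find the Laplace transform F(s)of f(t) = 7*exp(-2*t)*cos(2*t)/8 7*(s + 2)/(8*((s + 2)^2 + 4))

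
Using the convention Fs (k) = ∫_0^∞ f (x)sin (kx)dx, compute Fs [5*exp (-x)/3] 5*k/ (3*(k^2 + 1))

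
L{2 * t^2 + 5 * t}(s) 4/s^3 + 5/s^2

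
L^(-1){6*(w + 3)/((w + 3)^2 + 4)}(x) 6*exp(-3*x)*cos(2*x)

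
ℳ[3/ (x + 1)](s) 3*pi*csc (pi*s)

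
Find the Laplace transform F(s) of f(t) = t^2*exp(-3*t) 2/(s+3) ^3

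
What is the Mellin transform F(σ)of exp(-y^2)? gamma(σ/2)/2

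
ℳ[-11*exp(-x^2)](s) -11*gamma(s/2)/2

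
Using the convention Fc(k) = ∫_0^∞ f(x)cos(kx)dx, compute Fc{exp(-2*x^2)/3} sqrt(2)*sqrt(pi)*exp(-k^2/8)/12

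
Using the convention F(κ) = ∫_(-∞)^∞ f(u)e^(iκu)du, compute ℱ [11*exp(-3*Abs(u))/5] 66/(5*(κ^2 + 9))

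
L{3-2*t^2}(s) 3/s - 4/s^3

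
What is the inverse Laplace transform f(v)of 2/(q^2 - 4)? sinh(2*v)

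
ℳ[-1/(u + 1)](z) -pi*csc(pi*z)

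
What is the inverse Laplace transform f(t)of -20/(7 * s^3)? -10 * t^2/7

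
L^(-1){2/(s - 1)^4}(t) t^3*exp(t)/3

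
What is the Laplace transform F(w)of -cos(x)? -w/(w^2 + 1)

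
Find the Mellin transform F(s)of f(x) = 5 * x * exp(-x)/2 5 * gamma(s + 1)/2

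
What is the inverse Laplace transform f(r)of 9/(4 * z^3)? 9 * r^2/8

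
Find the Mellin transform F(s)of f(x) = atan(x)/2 -pi * sec(pi * s/2)/(4 * s)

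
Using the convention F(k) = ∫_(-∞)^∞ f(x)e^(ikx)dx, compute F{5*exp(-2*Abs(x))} 20/(k^2 + 4)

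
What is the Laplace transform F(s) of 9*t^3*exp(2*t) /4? 27/(2*(s - 2) ^4) 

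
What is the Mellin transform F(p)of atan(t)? -pi * sec(pi * p/2)/(2 * p)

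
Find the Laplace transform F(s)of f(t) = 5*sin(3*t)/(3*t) 5*atan(3/s)/3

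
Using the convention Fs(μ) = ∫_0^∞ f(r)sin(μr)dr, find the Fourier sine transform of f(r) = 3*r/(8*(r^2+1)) 3*pi*exp(-μ)/16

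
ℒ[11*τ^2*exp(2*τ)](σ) 22/(σ - 2)^3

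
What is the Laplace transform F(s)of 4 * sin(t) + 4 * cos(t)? 4 * s/(s^2 + 1) + 4/(s^2 + 1)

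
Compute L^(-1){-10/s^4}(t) -5*t^3/3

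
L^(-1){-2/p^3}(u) -u^2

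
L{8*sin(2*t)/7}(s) 16/(7*(s^2 + 4))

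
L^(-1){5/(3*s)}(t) 5/3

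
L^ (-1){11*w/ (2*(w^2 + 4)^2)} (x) 11*x*sin (2*x)/8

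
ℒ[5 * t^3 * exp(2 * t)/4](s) 15/(2 * (s - 2)^4)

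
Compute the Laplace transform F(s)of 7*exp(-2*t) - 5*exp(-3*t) 7/(s + 2) - 5/(s + 3)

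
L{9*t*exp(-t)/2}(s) 9/(2*(s + 1)^2)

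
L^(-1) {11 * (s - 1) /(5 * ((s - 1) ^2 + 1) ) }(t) 11 * exp(t) * cos(t) /5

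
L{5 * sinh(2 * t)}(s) 10/(s^2 - 4)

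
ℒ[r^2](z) 2/z^3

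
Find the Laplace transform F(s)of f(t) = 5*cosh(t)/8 5*s/(8*(s^2 - 1))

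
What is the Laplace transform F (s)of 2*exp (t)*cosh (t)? 2*(s - 1)/ (s*(s - 2))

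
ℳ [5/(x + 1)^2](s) -5*pi*(s - 1)/sin(pi*s)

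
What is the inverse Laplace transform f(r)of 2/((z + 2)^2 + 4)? exp(-2 * r) * sin(2 * r)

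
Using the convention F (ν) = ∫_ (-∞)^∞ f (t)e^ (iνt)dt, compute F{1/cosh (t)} pi/cosh (pi * ν/2)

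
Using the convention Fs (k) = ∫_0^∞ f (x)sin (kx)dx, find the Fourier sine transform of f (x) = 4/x 2*pi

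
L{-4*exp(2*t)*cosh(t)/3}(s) 4*(2 - s)/(3*((s - 2)^2-1))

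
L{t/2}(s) 1/(2*s^2)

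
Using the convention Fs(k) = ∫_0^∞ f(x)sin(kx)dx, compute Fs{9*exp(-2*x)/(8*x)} 9*atan(k/2)/8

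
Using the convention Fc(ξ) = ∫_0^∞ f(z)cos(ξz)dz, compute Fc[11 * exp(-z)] 11/(ξ^2+1)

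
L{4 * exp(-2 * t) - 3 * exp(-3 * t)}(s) 4/(s+2) - 3/(s+3)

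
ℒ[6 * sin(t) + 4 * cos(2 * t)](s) 6/(s^2 + 1) + 4 * s/(s^2 + 4)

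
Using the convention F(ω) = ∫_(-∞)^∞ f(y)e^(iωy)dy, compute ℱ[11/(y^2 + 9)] 11 * pi * exp(-3 * Abs(ω))/3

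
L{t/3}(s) 1/(3 * s^2)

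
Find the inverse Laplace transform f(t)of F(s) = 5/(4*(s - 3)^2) 5*t*exp(3*t)/4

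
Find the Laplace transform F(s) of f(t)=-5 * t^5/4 -150/s^6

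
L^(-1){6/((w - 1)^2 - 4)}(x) 3 * exp(x) * sinh(2 * x)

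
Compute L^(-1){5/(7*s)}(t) 5/7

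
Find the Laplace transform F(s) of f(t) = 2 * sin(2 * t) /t 2 * atan(2/s) 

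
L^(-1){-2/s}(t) -2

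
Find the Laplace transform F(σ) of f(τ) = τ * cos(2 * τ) (σ^2 - 4) /(σ^2 + 4) ^2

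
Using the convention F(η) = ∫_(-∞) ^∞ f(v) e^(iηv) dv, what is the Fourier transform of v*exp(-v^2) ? I*sqrt(pi)*η*exp(-η^2/4) /2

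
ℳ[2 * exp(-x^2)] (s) gamma(s/2)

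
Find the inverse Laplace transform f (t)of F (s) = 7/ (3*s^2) 7*t/3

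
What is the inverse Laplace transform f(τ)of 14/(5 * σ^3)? 7 * τ^2/5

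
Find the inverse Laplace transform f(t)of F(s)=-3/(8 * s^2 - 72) -sinh(3 * t)/8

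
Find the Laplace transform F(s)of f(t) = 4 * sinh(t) 4/(s^2 - 1)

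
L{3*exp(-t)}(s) 3/(s+1)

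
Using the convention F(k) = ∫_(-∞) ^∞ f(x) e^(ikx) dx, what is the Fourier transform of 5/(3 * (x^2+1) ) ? 5 * pi * exp(-Abs(k) ) /3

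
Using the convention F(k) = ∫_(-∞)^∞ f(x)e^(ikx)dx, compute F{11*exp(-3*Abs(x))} 66/(k^2 + 9)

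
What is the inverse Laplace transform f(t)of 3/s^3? 3*t^2/2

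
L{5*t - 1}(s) 5/s^2-1/s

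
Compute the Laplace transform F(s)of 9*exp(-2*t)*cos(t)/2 9*(s + 2)/(2*((s + 2)^2 + 1))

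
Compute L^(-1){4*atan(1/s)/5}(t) 4*sin(t)/(5*t)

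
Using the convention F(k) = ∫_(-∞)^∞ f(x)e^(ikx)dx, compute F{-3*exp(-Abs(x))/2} -3/(k^2 + 1)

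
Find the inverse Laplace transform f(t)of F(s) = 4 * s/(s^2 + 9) 4 * cos(3 * t)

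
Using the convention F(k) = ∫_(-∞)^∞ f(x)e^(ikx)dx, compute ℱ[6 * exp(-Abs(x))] 12/(k^2 + 1)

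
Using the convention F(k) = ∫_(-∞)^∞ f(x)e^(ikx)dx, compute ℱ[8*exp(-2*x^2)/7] 4*sqrt(2)*sqrt(pi)*exp(-k^2/8)/7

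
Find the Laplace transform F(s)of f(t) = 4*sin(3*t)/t 4*atan(3/s)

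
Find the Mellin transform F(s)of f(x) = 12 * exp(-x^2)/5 6 * gamma(s/2)/5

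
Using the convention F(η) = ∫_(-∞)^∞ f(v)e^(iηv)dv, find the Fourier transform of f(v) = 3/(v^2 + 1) 3*pi*exp(-Abs(η))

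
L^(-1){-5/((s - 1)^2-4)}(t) -5 * exp(t) * sinh(2 * t)/2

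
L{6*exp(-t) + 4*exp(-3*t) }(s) 6/(s + 1) + 4/(s + 3) 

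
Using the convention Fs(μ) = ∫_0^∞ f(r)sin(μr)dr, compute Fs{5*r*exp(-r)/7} 10*μ/(7*(μ^2 + 1)^2)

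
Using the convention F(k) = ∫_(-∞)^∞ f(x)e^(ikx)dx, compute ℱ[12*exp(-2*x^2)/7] 6*sqrt(2)*sqrt(pi)*exp(-k^2/8)/7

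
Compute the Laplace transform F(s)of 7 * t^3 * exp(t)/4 21/(2 * (s - 1)^4)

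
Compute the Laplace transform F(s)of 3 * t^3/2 9/s^4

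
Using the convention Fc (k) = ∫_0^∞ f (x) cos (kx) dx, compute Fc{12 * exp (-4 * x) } 48/ (k^2 + 16) 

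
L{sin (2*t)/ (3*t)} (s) atan (2/s)/3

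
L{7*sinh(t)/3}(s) 7/(3*(s^2 - 1))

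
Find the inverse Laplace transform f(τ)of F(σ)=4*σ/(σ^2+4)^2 τ*sin(2*τ)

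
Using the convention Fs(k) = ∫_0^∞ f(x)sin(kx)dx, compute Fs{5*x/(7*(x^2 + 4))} 5*pi*exp(-2*k)/14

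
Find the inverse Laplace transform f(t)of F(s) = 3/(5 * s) 3/5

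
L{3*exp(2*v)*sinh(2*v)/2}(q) 3/(q*(q - 4))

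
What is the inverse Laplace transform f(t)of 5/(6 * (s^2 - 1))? 5 * sinh(t)/6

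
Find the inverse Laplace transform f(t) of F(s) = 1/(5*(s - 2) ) exp(2*t) /5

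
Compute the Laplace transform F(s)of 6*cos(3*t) 6*s/(s^2+9)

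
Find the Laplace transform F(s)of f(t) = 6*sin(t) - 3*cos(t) 6/(s^2 + 1) - 3*s/(s^2 + 1)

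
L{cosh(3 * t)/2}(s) s/(2 * (s^2 - 9))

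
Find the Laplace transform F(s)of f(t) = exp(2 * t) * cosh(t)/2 (s - 2)/(2 * ((s - 2)^2 - 1))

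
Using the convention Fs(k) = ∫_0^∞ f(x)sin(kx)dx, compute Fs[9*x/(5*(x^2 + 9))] 9*pi*exp(-3*k)/10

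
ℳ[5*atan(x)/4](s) -5*pi*sec(pi*s/2)/(8*s)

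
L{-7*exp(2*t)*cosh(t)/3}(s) 7*(2 - s)/(3*((s - 2)^2 - 1))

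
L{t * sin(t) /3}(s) 2 * s/(3 * (s^2 + 1) ^2) 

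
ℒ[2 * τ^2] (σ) 4/σ^3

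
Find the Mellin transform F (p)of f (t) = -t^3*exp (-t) -gamma (p + 3)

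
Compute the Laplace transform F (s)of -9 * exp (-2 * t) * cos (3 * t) 9 * (-s - 2)/ ( (s + 2)^2 + 9)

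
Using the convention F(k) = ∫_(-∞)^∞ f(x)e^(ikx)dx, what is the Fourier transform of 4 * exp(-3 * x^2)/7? 4 * sqrt(3) * sqrt(pi) * exp(-k^2/12)/21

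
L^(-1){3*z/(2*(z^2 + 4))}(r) 3*cos(2*r)/2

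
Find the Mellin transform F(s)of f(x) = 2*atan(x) -pi*sec(pi*s/2)/s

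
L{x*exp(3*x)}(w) (w - 3)^(-2)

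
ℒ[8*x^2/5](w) 16/(5*w^3)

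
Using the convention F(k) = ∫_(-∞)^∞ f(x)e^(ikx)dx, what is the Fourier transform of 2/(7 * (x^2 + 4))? pi * exp(-2 * Abs(k))/7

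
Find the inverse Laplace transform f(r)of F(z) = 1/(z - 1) exp(r)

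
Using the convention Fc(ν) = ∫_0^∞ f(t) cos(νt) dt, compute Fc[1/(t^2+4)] pi*exp(-2*ν) /4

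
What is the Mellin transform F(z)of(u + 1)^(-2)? (-pi*z + pi)/sin(pi*z)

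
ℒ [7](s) 7/s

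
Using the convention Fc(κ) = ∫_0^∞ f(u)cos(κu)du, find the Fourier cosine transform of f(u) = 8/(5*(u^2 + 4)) 2*pi*exp(-2*κ)/5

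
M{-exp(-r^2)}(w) -gamma(w/2)/2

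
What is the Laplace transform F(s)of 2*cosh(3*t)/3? 2*s/(3*(s^2 - 9))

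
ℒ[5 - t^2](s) 5/s - 2/s^3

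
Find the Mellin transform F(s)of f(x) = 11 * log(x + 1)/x -11 * pi * csc(pi * s)/(s - 1)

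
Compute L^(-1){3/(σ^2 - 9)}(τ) sinh(3 * τ)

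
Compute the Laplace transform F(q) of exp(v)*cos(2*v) (q - 1) /((q - 1) ^2 + 4) 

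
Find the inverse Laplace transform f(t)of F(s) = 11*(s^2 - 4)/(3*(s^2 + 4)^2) 11*t*cos(2*t)/3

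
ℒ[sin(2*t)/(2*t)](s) atan(2/s)/2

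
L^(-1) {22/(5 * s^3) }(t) 11 * t^2/5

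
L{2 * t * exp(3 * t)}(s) 2/(s - 3)^2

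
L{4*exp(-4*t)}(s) 4/(s + 4)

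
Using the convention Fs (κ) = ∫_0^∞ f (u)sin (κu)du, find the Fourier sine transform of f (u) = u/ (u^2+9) pi * exp (-3 * κ)/2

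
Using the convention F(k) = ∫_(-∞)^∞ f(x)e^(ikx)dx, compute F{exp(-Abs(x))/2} 1/(k^2+1)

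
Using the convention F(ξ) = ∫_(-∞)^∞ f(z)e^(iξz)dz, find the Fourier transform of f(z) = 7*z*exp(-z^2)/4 7*I*sqrt(pi)*ξ*exp(-ξ^2/4)/8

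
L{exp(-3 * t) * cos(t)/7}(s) (s + 3)/(7 * ((s + 3)^2 + 1))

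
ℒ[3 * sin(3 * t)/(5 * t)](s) 3 * atan(3/s)/5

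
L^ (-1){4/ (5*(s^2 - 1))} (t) 4*sinh (t)/5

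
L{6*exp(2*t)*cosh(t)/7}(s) 6*(s - 2)/(7*((s - 2)^2 - 1))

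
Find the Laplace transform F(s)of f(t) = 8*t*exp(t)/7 8/(7*(s - 1)^2)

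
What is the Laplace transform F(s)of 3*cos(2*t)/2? 3*s/(2*(s^2 + 4))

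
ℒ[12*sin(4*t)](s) 48/(s^2+16)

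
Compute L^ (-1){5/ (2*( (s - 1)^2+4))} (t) 5*exp (t)*sin (2*t)/4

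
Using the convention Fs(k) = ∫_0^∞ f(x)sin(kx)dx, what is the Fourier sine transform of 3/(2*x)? 3*pi/4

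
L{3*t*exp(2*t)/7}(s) 3/(7*(s - 2)^2)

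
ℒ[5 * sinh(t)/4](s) 5/(4 * (s^2 - 1))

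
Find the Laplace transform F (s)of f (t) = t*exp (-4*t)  (s+4)^ (-2)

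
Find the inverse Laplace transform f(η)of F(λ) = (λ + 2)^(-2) η * exp(-2 * η)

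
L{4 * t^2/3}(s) 8/(3 * s^3)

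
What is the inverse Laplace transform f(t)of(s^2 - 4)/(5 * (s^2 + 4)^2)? t * cos(2 * t)/5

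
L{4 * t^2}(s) 8/s^3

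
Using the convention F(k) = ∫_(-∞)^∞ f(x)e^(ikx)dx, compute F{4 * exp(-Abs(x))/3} 8/(3 * (k^2 + 1))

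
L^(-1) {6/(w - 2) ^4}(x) x^3 * exp(2 * x) 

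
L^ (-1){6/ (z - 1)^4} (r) r^3*exp (r)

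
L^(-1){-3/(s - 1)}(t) -3*exp(t)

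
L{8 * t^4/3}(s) 64/s^5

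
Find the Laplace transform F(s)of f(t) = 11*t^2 22/s^3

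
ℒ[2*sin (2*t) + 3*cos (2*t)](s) 4/ (s^2 + 4) + 3*s/ (s^2 + 4)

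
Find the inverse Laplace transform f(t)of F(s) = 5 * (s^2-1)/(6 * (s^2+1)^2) 5 * t * cos(t)/6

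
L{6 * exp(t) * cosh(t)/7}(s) 6 * (s - 1)/(7 * s * (s - 2))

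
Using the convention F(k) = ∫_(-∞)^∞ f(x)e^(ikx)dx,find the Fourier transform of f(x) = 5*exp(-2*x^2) 5*sqrt(2)*sqrt(pi)*exp(-k^2/8)/2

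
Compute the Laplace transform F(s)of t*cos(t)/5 (s^2 - 1)/(5*(s^2 + 1)^2)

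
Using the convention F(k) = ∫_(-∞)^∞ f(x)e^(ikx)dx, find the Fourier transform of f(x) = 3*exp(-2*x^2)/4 3*sqrt(2)*sqrt(pi)*exp(-k^2/8)/8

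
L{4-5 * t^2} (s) 4/s - 10/s^3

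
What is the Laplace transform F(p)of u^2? 2/p^3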